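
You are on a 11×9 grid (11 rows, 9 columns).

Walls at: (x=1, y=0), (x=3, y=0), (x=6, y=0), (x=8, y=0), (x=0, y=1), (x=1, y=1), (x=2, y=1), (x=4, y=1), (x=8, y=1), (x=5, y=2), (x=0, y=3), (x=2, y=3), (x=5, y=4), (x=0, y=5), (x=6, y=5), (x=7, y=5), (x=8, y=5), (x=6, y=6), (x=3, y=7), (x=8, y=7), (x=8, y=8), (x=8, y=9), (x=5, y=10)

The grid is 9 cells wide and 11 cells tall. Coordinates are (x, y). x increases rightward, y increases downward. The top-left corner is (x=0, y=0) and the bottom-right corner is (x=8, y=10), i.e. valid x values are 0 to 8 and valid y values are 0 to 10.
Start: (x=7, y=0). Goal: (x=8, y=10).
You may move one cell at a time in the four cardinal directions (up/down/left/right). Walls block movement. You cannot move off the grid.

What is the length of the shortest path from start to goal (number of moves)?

Answer: Shortest path length: 17

Derivation:
BFS from (x=7, y=0) until reaching (x=8, y=10):
  Distance 0: (x=7, y=0)
  Distance 1: (x=7, y=1)
  Distance 2: (x=6, y=1), (x=7, y=2)
  Distance 3: (x=5, y=1), (x=6, y=2), (x=8, y=2), (x=7, y=3)
  Distance 4: (x=5, y=0), (x=6, y=3), (x=8, y=3), (x=7, y=4)
  Distance 5: (x=4, y=0), (x=5, y=3), (x=6, y=4), (x=8, y=4)
  Distance 6: (x=4, y=3)
  Distance 7: (x=4, y=2), (x=3, y=3), (x=4, y=4)
  Distance 8: (x=3, y=2), (x=3, y=4), (x=4, y=5)
  Distance 9: (x=3, y=1), (x=2, y=2), (x=2, y=4), (x=3, y=5), (x=5, y=5), (x=4, y=6)
  Distance 10: (x=1, y=2), (x=1, y=4), (x=2, y=5), (x=3, y=6), (x=5, y=6), (x=4, y=7)
  Distance 11: (x=0, y=2), (x=1, y=3), (x=0, y=4), (x=1, y=5), (x=2, y=6), (x=5, y=7), (x=4, y=8)
  Distance 12: (x=1, y=6), (x=2, y=7), (x=6, y=7), (x=3, y=8), (x=5, y=8), (x=4, y=9)
  Distance 13: (x=0, y=6), (x=1, y=7), (x=7, y=7), (x=2, y=8), (x=6, y=8), (x=3, y=9), (x=5, y=9), (x=4, y=10)
  Distance 14: (x=7, y=6), (x=0, y=7), (x=1, y=8), (x=7, y=8), (x=2, y=9), (x=6, y=9), (x=3, y=10)
  Distance 15: (x=8, y=6), (x=0, y=8), (x=1, y=9), (x=7, y=9), (x=2, y=10), (x=6, y=10)
  Distance 16: (x=0, y=9), (x=1, y=10), (x=7, y=10)
  Distance 17: (x=0, y=10), (x=8, y=10)  <- goal reached here
One shortest path (17 moves): (x=7, y=0) -> (x=7, y=1) -> (x=6, y=1) -> (x=6, y=2) -> (x=6, y=3) -> (x=5, y=3) -> (x=4, y=3) -> (x=4, y=4) -> (x=4, y=5) -> (x=5, y=5) -> (x=5, y=6) -> (x=5, y=7) -> (x=6, y=7) -> (x=7, y=7) -> (x=7, y=8) -> (x=7, y=9) -> (x=7, y=10) -> (x=8, y=10)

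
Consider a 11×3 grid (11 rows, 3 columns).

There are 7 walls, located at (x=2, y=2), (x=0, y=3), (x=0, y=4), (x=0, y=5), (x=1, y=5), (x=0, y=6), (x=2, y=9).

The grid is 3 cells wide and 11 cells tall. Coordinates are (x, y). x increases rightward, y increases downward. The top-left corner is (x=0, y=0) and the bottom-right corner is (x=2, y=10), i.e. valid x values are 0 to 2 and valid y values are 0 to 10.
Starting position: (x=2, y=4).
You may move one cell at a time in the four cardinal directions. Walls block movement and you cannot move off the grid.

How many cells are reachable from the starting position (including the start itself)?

Answer: Reachable cells: 26

Derivation:
BFS flood-fill from (x=2, y=4):
  Distance 0: (x=2, y=4)
  Distance 1: (x=2, y=3), (x=1, y=4), (x=2, y=5)
  Distance 2: (x=1, y=3), (x=2, y=6)
  Distance 3: (x=1, y=2), (x=1, y=6), (x=2, y=7)
  Distance 4: (x=1, y=1), (x=0, y=2), (x=1, y=7), (x=2, y=8)
  Distance 5: (x=1, y=0), (x=0, y=1), (x=2, y=1), (x=0, y=7), (x=1, y=8)
  Distance 6: (x=0, y=0), (x=2, y=0), (x=0, y=8), (x=1, y=9)
  Distance 7: (x=0, y=9), (x=1, y=10)
  Distance 8: (x=0, y=10), (x=2, y=10)
Total reachable: 26 (grid has 26 open cells total)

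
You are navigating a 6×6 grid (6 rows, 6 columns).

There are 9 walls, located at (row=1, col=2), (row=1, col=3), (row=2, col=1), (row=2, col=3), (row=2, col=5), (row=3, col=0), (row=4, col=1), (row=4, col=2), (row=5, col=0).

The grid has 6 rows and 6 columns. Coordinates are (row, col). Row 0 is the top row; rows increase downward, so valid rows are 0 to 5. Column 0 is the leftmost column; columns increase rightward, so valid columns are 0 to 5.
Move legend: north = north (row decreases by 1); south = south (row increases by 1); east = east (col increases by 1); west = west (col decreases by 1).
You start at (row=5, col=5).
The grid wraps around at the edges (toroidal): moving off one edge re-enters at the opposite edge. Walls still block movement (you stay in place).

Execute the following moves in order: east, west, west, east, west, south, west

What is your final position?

Start: (row=5, col=5)
  east (east): blocked, stay at (row=5, col=5)
  west (west): (row=5, col=5) -> (row=5, col=4)
  west (west): (row=5, col=4) -> (row=5, col=3)
  east (east): (row=5, col=3) -> (row=5, col=4)
  west (west): (row=5, col=4) -> (row=5, col=3)
  south (south): (row=5, col=3) -> (row=0, col=3)
  west (west): (row=0, col=3) -> (row=0, col=2)
Final: (row=0, col=2)

Answer: Final position: (row=0, col=2)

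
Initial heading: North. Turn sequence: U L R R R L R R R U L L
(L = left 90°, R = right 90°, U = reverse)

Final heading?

Answer: Final heading: South

Derivation:
Start: North
  U (U-turn (180°)) -> South
  L (left (90° counter-clockwise)) -> East
  R (right (90° clockwise)) -> South
  R (right (90° clockwise)) -> West
  R (right (90° clockwise)) -> North
  L (left (90° counter-clockwise)) -> West
  R (right (90° clockwise)) -> North
  R (right (90° clockwise)) -> East
  R (right (90° clockwise)) -> South
  U (U-turn (180°)) -> North
  L (left (90° counter-clockwise)) -> West
  L (left (90° counter-clockwise)) -> South
Final: South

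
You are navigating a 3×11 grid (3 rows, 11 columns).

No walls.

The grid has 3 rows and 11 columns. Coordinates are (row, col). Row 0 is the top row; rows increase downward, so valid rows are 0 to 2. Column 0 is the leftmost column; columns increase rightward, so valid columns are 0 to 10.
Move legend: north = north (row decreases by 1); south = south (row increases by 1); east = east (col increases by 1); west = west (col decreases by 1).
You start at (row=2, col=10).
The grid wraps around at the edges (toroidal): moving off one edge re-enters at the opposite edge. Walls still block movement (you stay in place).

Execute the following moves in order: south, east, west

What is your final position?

Answer: Final position: (row=0, col=10)

Derivation:
Start: (row=2, col=10)
  south (south): (row=2, col=10) -> (row=0, col=10)
  east (east): (row=0, col=10) -> (row=0, col=0)
  west (west): (row=0, col=0) -> (row=0, col=10)
Final: (row=0, col=10)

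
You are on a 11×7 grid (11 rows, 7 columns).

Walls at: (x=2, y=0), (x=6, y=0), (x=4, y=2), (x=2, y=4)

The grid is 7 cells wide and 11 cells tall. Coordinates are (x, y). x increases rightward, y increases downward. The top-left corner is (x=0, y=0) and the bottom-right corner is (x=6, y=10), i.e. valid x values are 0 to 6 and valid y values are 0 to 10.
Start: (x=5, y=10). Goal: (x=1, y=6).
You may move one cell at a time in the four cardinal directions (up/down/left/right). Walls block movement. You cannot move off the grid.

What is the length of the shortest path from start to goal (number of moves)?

Answer: Shortest path length: 8

Derivation:
BFS from (x=5, y=10) until reaching (x=1, y=6):
  Distance 0: (x=5, y=10)
  Distance 1: (x=5, y=9), (x=4, y=10), (x=6, y=10)
  Distance 2: (x=5, y=8), (x=4, y=9), (x=6, y=9), (x=3, y=10)
  Distance 3: (x=5, y=7), (x=4, y=8), (x=6, y=8), (x=3, y=9), (x=2, y=10)
  Distance 4: (x=5, y=6), (x=4, y=7), (x=6, y=7), (x=3, y=8), (x=2, y=9), (x=1, y=10)
  Distance 5: (x=5, y=5), (x=4, y=6), (x=6, y=6), (x=3, y=7), (x=2, y=8), (x=1, y=9), (x=0, y=10)
  Distance 6: (x=5, y=4), (x=4, y=5), (x=6, y=5), (x=3, y=6), (x=2, y=7), (x=1, y=8), (x=0, y=9)
  Distance 7: (x=5, y=3), (x=4, y=4), (x=6, y=4), (x=3, y=5), (x=2, y=6), (x=1, y=7), (x=0, y=8)
  Distance 8: (x=5, y=2), (x=4, y=3), (x=6, y=3), (x=3, y=4), (x=2, y=5), (x=1, y=6), (x=0, y=7)  <- goal reached here
One shortest path (8 moves): (x=5, y=10) -> (x=4, y=10) -> (x=3, y=10) -> (x=2, y=10) -> (x=1, y=10) -> (x=1, y=9) -> (x=1, y=8) -> (x=1, y=7) -> (x=1, y=6)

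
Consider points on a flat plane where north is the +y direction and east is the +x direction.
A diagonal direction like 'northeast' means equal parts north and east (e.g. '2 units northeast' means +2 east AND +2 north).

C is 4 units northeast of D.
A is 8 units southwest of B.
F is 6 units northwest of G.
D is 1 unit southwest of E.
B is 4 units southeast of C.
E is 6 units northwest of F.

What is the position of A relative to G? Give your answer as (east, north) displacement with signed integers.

Place G at the origin (east=0, north=0).
  F is 6 units northwest of G: delta (east=-6, north=+6); F at (east=-6, north=6).
  E is 6 units northwest of F: delta (east=-6, north=+6); E at (east=-12, north=12).
  D is 1 unit southwest of E: delta (east=-1, north=-1); D at (east=-13, north=11).
  C is 4 units northeast of D: delta (east=+4, north=+4); C at (east=-9, north=15).
  B is 4 units southeast of C: delta (east=+4, north=-4); B at (east=-5, north=11).
  A is 8 units southwest of B: delta (east=-8, north=-8); A at (east=-13, north=3).
Therefore A relative to G: (east=-13, north=3).

Answer: A is at (east=-13, north=3) relative to G.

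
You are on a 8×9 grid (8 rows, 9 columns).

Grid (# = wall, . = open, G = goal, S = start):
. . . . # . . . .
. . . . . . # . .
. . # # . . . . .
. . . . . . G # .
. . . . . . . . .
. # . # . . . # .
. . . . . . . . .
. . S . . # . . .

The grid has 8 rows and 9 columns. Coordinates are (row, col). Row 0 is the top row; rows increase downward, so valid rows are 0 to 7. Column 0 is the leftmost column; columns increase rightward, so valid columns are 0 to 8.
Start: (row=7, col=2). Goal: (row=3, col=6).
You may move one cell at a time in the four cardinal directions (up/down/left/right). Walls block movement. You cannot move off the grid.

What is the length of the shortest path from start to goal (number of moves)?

BFS from (row=7, col=2) until reaching (row=3, col=6):
  Distance 0: (row=7, col=2)
  Distance 1: (row=6, col=2), (row=7, col=1), (row=7, col=3)
  Distance 2: (row=5, col=2), (row=6, col=1), (row=6, col=3), (row=7, col=0), (row=7, col=4)
  Distance 3: (row=4, col=2), (row=6, col=0), (row=6, col=4)
  Distance 4: (row=3, col=2), (row=4, col=1), (row=4, col=3), (row=5, col=0), (row=5, col=4), (row=6, col=5)
  Distance 5: (row=3, col=1), (row=3, col=3), (row=4, col=0), (row=4, col=4), (row=5, col=5), (row=6, col=6)
  Distance 6: (row=2, col=1), (row=3, col=0), (row=3, col=4), (row=4, col=5), (row=5, col=6), (row=6, col=7), (row=7, col=6)
  Distance 7: (row=1, col=1), (row=2, col=0), (row=2, col=4), (row=3, col=5), (row=4, col=6), (row=6, col=8), (row=7, col=7)
  Distance 8: (row=0, col=1), (row=1, col=0), (row=1, col=2), (row=1, col=4), (row=2, col=5), (row=3, col=6), (row=4, col=7), (row=5, col=8), (row=7, col=8)  <- goal reached here
One shortest path (8 moves): (row=7, col=2) -> (row=7, col=3) -> (row=7, col=4) -> (row=6, col=4) -> (row=6, col=5) -> (row=6, col=6) -> (row=5, col=6) -> (row=4, col=6) -> (row=3, col=6)

Answer: Shortest path length: 8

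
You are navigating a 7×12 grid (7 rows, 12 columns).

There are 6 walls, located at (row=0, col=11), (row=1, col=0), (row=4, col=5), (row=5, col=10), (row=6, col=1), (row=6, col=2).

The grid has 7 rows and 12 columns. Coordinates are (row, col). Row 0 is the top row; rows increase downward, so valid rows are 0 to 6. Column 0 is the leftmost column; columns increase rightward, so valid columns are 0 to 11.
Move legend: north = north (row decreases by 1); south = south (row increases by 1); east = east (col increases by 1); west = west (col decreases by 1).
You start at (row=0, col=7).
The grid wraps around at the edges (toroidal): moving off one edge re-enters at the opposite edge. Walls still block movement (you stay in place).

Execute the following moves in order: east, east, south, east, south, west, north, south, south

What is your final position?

Start: (row=0, col=7)
  east (east): (row=0, col=7) -> (row=0, col=8)
  east (east): (row=0, col=8) -> (row=0, col=9)
  south (south): (row=0, col=9) -> (row=1, col=9)
  east (east): (row=1, col=9) -> (row=1, col=10)
  south (south): (row=1, col=10) -> (row=2, col=10)
  west (west): (row=2, col=10) -> (row=2, col=9)
  north (north): (row=2, col=9) -> (row=1, col=9)
  south (south): (row=1, col=9) -> (row=2, col=9)
  south (south): (row=2, col=9) -> (row=3, col=9)
Final: (row=3, col=9)

Answer: Final position: (row=3, col=9)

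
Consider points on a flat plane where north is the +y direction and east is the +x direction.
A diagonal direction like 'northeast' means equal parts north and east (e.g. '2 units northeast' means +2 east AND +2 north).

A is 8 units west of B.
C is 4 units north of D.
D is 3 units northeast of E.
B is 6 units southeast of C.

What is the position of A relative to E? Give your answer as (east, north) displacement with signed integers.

Answer: A is at (east=1, north=1) relative to E.

Derivation:
Place E at the origin (east=0, north=0).
  D is 3 units northeast of E: delta (east=+3, north=+3); D at (east=3, north=3).
  C is 4 units north of D: delta (east=+0, north=+4); C at (east=3, north=7).
  B is 6 units southeast of C: delta (east=+6, north=-6); B at (east=9, north=1).
  A is 8 units west of B: delta (east=-8, north=+0); A at (east=1, north=1).
Therefore A relative to E: (east=1, north=1).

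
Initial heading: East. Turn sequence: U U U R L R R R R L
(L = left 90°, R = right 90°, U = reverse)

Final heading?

Answer: Final heading: South

Derivation:
Start: East
  U (U-turn (180°)) -> West
  U (U-turn (180°)) -> East
  U (U-turn (180°)) -> West
  R (right (90° clockwise)) -> North
  L (left (90° counter-clockwise)) -> West
  R (right (90° clockwise)) -> North
  R (right (90° clockwise)) -> East
  R (right (90° clockwise)) -> South
  R (right (90° clockwise)) -> West
  L (left (90° counter-clockwise)) -> South
Final: South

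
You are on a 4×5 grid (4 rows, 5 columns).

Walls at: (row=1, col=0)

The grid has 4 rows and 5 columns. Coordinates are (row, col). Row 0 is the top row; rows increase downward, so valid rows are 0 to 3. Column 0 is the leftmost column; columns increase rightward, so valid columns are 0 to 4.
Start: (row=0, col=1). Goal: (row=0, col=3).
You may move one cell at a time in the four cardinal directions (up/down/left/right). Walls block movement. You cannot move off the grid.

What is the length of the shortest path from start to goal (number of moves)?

Answer: Shortest path length: 2

Derivation:
BFS from (row=0, col=1) until reaching (row=0, col=3):
  Distance 0: (row=0, col=1)
  Distance 1: (row=0, col=0), (row=0, col=2), (row=1, col=1)
  Distance 2: (row=0, col=3), (row=1, col=2), (row=2, col=1)  <- goal reached here
One shortest path (2 moves): (row=0, col=1) -> (row=0, col=2) -> (row=0, col=3)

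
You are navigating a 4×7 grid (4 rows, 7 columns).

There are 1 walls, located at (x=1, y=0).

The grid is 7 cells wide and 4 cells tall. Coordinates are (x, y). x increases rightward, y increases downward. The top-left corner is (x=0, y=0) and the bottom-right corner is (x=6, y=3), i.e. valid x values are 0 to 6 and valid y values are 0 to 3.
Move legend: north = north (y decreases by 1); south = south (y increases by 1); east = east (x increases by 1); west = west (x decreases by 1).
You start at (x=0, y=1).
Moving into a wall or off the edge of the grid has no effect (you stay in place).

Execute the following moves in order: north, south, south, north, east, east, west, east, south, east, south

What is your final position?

Answer: Final position: (x=3, y=3)

Derivation:
Start: (x=0, y=1)
  north (north): (x=0, y=1) -> (x=0, y=0)
  south (south): (x=0, y=0) -> (x=0, y=1)
  south (south): (x=0, y=1) -> (x=0, y=2)
  north (north): (x=0, y=2) -> (x=0, y=1)
  east (east): (x=0, y=1) -> (x=1, y=1)
  east (east): (x=1, y=1) -> (x=2, y=1)
  west (west): (x=2, y=1) -> (x=1, y=1)
  east (east): (x=1, y=1) -> (x=2, y=1)
  south (south): (x=2, y=1) -> (x=2, y=2)
  east (east): (x=2, y=2) -> (x=3, y=2)
  south (south): (x=3, y=2) -> (x=3, y=3)
Final: (x=3, y=3)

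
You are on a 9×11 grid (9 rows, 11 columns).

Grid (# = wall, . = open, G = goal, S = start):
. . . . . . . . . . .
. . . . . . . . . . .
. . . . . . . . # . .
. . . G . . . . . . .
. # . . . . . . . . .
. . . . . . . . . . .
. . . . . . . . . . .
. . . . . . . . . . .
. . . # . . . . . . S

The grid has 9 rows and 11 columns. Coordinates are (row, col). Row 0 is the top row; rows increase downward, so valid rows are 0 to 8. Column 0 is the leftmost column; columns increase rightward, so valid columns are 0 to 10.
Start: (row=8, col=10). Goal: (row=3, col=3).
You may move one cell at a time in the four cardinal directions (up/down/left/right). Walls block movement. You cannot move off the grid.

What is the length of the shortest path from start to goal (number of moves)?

BFS from (row=8, col=10) until reaching (row=3, col=3):
  Distance 0: (row=8, col=10)
  Distance 1: (row=7, col=10), (row=8, col=9)
  Distance 2: (row=6, col=10), (row=7, col=9), (row=8, col=8)
  Distance 3: (row=5, col=10), (row=6, col=9), (row=7, col=8), (row=8, col=7)
  Distance 4: (row=4, col=10), (row=5, col=9), (row=6, col=8), (row=7, col=7), (row=8, col=6)
  Distance 5: (row=3, col=10), (row=4, col=9), (row=5, col=8), (row=6, col=7), (row=7, col=6), (row=8, col=5)
  Distance 6: (row=2, col=10), (row=3, col=9), (row=4, col=8), (row=5, col=7), (row=6, col=6), (row=7, col=5), (row=8, col=4)
  Distance 7: (row=1, col=10), (row=2, col=9), (row=3, col=8), (row=4, col=7), (row=5, col=6), (row=6, col=5), (row=7, col=4)
  Distance 8: (row=0, col=10), (row=1, col=9), (row=3, col=7), (row=4, col=6), (row=5, col=5), (row=6, col=4), (row=7, col=3)
  Distance 9: (row=0, col=9), (row=1, col=8), (row=2, col=7), (row=3, col=6), (row=4, col=5), (row=5, col=4), (row=6, col=3), (row=7, col=2)
  Distance 10: (row=0, col=8), (row=1, col=7), (row=2, col=6), (row=3, col=5), (row=4, col=4), (row=5, col=3), (row=6, col=2), (row=7, col=1), (row=8, col=2)
  Distance 11: (row=0, col=7), (row=1, col=6), (row=2, col=5), (row=3, col=4), (row=4, col=3), (row=5, col=2), (row=6, col=1), (row=7, col=0), (row=8, col=1)
  Distance 12: (row=0, col=6), (row=1, col=5), (row=2, col=4), (row=3, col=3), (row=4, col=2), (row=5, col=1), (row=6, col=0), (row=8, col=0)  <- goal reached here
One shortest path (12 moves): (row=8, col=10) -> (row=8, col=9) -> (row=8, col=8) -> (row=8, col=7) -> (row=8, col=6) -> (row=8, col=5) -> (row=8, col=4) -> (row=7, col=4) -> (row=7, col=3) -> (row=6, col=3) -> (row=5, col=3) -> (row=4, col=3) -> (row=3, col=3)

Answer: Shortest path length: 12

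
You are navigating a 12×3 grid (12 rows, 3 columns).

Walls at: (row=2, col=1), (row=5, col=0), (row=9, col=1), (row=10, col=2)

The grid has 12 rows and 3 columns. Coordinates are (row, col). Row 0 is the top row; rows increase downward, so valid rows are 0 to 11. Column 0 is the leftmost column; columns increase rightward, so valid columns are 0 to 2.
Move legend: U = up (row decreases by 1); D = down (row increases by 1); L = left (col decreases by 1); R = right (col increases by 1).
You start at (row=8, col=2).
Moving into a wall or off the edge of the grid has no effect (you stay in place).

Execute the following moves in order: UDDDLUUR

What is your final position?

Answer: Final position: (row=7, col=2)

Derivation:
Start: (row=8, col=2)
  U (up): (row=8, col=2) -> (row=7, col=2)
  D (down): (row=7, col=2) -> (row=8, col=2)
  D (down): (row=8, col=2) -> (row=9, col=2)
  D (down): blocked, stay at (row=9, col=2)
  L (left): blocked, stay at (row=9, col=2)
  U (up): (row=9, col=2) -> (row=8, col=2)
  U (up): (row=8, col=2) -> (row=7, col=2)
  R (right): blocked, stay at (row=7, col=2)
Final: (row=7, col=2)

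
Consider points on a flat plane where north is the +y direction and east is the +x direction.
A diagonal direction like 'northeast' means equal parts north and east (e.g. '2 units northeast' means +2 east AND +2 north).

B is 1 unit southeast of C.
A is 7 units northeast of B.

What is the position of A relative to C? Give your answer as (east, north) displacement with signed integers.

Place C at the origin (east=0, north=0).
  B is 1 unit southeast of C: delta (east=+1, north=-1); B at (east=1, north=-1).
  A is 7 units northeast of B: delta (east=+7, north=+7); A at (east=8, north=6).
Therefore A relative to C: (east=8, north=6).

Answer: A is at (east=8, north=6) relative to C.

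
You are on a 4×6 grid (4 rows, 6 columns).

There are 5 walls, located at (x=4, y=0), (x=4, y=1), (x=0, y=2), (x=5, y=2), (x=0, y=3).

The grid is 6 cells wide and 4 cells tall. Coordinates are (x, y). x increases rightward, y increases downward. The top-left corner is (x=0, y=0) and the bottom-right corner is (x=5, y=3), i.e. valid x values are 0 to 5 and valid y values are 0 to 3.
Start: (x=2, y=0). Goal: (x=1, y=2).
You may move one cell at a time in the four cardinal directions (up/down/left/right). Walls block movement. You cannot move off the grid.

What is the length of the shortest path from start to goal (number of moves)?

BFS from (x=2, y=0) until reaching (x=1, y=2):
  Distance 0: (x=2, y=0)
  Distance 1: (x=1, y=0), (x=3, y=0), (x=2, y=1)
  Distance 2: (x=0, y=0), (x=1, y=1), (x=3, y=1), (x=2, y=2)
  Distance 3: (x=0, y=1), (x=1, y=2), (x=3, y=2), (x=2, y=3)  <- goal reached here
One shortest path (3 moves): (x=2, y=0) -> (x=1, y=0) -> (x=1, y=1) -> (x=1, y=2)

Answer: Shortest path length: 3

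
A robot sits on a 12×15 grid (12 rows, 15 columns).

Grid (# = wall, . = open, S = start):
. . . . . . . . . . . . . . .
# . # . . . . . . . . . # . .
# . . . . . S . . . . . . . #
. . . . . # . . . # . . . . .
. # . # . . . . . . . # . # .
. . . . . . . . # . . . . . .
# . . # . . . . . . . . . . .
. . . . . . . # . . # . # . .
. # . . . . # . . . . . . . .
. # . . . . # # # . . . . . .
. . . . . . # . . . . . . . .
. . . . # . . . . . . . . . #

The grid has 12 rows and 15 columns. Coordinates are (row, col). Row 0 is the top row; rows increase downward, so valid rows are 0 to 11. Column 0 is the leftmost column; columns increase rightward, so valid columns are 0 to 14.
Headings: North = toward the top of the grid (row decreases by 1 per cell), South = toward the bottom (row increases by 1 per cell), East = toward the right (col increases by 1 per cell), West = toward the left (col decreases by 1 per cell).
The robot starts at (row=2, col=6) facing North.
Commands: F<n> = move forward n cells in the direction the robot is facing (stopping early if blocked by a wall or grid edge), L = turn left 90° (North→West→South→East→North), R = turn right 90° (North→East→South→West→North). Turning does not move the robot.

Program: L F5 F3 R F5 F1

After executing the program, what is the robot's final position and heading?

Answer: Final position: (row=0, col=1), facing North

Derivation:
Start: (row=2, col=6), facing North
  L: turn left, now facing West
  F5: move forward 5, now at (row=2, col=1)
  F3: move forward 0/3 (blocked), now at (row=2, col=1)
  R: turn right, now facing North
  F5: move forward 2/5 (blocked), now at (row=0, col=1)
  F1: move forward 0/1 (blocked), now at (row=0, col=1)
Final: (row=0, col=1), facing North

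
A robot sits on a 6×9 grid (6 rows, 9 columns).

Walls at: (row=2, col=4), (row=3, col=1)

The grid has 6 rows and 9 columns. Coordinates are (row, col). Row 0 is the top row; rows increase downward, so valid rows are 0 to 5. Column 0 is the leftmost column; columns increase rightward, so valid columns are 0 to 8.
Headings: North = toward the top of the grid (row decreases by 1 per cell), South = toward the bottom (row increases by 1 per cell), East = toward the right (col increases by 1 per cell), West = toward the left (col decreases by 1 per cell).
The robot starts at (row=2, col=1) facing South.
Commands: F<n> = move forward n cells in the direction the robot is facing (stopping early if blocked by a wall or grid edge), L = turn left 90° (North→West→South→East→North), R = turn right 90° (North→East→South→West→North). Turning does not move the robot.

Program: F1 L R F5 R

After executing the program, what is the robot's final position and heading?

Start: (row=2, col=1), facing South
  F1: move forward 0/1 (blocked), now at (row=2, col=1)
  L: turn left, now facing East
  R: turn right, now facing South
  F5: move forward 0/5 (blocked), now at (row=2, col=1)
  R: turn right, now facing West
Final: (row=2, col=1), facing West

Answer: Final position: (row=2, col=1), facing West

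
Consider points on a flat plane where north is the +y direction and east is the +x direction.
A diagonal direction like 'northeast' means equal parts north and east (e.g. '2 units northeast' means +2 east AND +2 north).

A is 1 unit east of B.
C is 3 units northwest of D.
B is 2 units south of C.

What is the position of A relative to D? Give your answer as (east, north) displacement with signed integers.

Place D at the origin (east=0, north=0).
  C is 3 units northwest of D: delta (east=-3, north=+3); C at (east=-3, north=3).
  B is 2 units south of C: delta (east=+0, north=-2); B at (east=-3, north=1).
  A is 1 unit east of B: delta (east=+1, north=+0); A at (east=-2, north=1).
Therefore A relative to D: (east=-2, north=1).

Answer: A is at (east=-2, north=1) relative to D.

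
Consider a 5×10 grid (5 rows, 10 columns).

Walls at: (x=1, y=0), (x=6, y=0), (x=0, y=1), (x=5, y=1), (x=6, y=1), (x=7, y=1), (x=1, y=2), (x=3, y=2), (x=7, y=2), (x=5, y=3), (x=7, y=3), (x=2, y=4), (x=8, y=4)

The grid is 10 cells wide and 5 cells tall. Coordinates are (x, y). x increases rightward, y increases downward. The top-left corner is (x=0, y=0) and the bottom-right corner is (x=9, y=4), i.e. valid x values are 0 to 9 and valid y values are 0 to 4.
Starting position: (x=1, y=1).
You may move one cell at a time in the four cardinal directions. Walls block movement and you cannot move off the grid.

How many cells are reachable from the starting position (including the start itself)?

BFS flood-fill from (x=1, y=1):
  Distance 0: (x=1, y=1)
  Distance 1: (x=2, y=1)
  Distance 2: (x=2, y=0), (x=3, y=1), (x=2, y=2)
  Distance 3: (x=3, y=0), (x=4, y=1), (x=2, y=3)
  Distance 4: (x=4, y=0), (x=4, y=2), (x=1, y=3), (x=3, y=3)
  Distance 5: (x=5, y=0), (x=5, y=2), (x=0, y=3), (x=4, y=3), (x=1, y=4), (x=3, y=4)
  Distance 6: (x=0, y=2), (x=6, y=2), (x=0, y=4), (x=4, y=4)
  Distance 7: (x=6, y=3), (x=5, y=4)
  Distance 8: (x=6, y=4)
  Distance 9: (x=7, y=4)
Total reachable: 26 (grid has 37 open cells total)

Answer: Reachable cells: 26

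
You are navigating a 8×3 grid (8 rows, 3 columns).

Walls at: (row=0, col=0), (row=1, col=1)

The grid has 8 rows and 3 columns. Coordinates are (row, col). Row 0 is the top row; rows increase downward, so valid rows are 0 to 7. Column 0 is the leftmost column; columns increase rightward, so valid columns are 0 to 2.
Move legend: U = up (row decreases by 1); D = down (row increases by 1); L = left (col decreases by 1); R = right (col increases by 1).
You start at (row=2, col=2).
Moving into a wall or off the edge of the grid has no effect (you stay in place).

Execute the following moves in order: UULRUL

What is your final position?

Start: (row=2, col=2)
  U (up): (row=2, col=2) -> (row=1, col=2)
  U (up): (row=1, col=2) -> (row=0, col=2)
  L (left): (row=0, col=2) -> (row=0, col=1)
  R (right): (row=0, col=1) -> (row=0, col=2)
  U (up): blocked, stay at (row=0, col=2)
  L (left): (row=0, col=2) -> (row=0, col=1)
Final: (row=0, col=1)

Answer: Final position: (row=0, col=1)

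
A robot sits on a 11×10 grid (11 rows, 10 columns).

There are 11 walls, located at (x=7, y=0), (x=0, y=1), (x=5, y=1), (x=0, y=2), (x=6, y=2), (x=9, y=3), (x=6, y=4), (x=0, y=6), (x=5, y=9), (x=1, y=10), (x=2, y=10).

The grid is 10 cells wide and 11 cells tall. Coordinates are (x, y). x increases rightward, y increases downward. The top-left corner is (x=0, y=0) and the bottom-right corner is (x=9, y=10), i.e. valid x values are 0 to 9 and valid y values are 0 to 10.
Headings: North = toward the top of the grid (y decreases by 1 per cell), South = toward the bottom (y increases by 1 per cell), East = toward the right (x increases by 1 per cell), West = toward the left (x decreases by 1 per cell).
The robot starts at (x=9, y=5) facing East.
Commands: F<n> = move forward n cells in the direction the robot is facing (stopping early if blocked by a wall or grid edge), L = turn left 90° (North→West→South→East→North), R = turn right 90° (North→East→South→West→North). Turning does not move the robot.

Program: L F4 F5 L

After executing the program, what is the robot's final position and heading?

Answer: Final position: (x=9, y=4), facing West

Derivation:
Start: (x=9, y=5), facing East
  L: turn left, now facing North
  F4: move forward 1/4 (blocked), now at (x=9, y=4)
  F5: move forward 0/5 (blocked), now at (x=9, y=4)
  L: turn left, now facing West
Final: (x=9, y=4), facing West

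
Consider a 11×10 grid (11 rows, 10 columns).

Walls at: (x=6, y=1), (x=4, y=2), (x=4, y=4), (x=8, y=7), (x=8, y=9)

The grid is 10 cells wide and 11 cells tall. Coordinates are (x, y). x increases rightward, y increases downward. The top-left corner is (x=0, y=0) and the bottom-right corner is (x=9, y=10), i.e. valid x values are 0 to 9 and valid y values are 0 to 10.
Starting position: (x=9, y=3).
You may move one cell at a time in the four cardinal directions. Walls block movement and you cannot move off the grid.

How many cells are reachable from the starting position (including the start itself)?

BFS flood-fill from (x=9, y=3):
  Distance 0: (x=9, y=3)
  Distance 1: (x=9, y=2), (x=8, y=3), (x=9, y=4)
  Distance 2: (x=9, y=1), (x=8, y=2), (x=7, y=3), (x=8, y=4), (x=9, y=5)
  Distance 3: (x=9, y=0), (x=8, y=1), (x=7, y=2), (x=6, y=3), (x=7, y=4), (x=8, y=5), (x=9, y=6)
  Distance 4: (x=8, y=0), (x=7, y=1), (x=6, y=2), (x=5, y=3), (x=6, y=4), (x=7, y=5), (x=8, y=6), (x=9, y=7)
  Distance 5: (x=7, y=0), (x=5, y=2), (x=4, y=3), (x=5, y=4), (x=6, y=5), (x=7, y=6), (x=9, y=8)
  Distance 6: (x=6, y=0), (x=5, y=1), (x=3, y=3), (x=5, y=5), (x=6, y=6), (x=7, y=7), (x=8, y=8), (x=9, y=9)
  Distance 7: (x=5, y=0), (x=4, y=1), (x=3, y=2), (x=2, y=3), (x=3, y=4), (x=4, y=5), (x=5, y=6), (x=6, y=7), (x=7, y=8), (x=9, y=10)
  Distance 8: (x=4, y=0), (x=3, y=1), (x=2, y=2), (x=1, y=3), (x=2, y=4), (x=3, y=5), (x=4, y=6), (x=5, y=7), (x=6, y=8), (x=7, y=9), (x=8, y=10)
  Distance 9: (x=3, y=0), (x=2, y=1), (x=1, y=2), (x=0, y=3), (x=1, y=4), (x=2, y=5), (x=3, y=6), (x=4, y=7), (x=5, y=8), (x=6, y=9), (x=7, y=10)
  Distance 10: (x=2, y=0), (x=1, y=1), (x=0, y=2), (x=0, y=4), (x=1, y=5), (x=2, y=6), (x=3, y=7), (x=4, y=8), (x=5, y=9), (x=6, y=10)
  Distance 11: (x=1, y=0), (x=0, y=1), (x=0, y=5), (x=1, y=6), (x=2, y=7), (x=3, y=8), (x=4, y=9), (x=5, y=10)
  Distance 12: (x=0, y=0), (x=0, y=6), (x=1, y=7), (x=2, y=8), (x=3, y=9), (x=4, y=10)
  Distance 13: (x=0, y=7), (x=1, y=8), (x=2, y=9), (x=3, y=10)
  Distance 14: (x=0, y=8), (x=1, y=9), (x=2, y=10)
  Distance 15: (x=0, y=9), (x=1, y=10)
  Distance 16: (x=0, y=10)
Total reachable: 105 (grid has 105 open cells total)

Answer: Reachable cells: 105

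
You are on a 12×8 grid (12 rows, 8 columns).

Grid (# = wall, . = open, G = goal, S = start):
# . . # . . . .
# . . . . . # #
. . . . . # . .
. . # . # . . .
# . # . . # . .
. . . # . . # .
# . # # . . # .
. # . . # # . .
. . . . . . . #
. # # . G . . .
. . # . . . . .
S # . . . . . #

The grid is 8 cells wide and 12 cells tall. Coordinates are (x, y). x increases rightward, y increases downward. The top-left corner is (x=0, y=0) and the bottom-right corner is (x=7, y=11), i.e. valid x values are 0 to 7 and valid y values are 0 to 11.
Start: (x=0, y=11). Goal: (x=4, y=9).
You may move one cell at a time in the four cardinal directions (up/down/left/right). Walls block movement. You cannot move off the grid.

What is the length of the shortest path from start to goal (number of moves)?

BFS from (x=0, y=11) until reaching (x=4, y=9):
  Distance 0: (x=0, y=11)
  Distance 1: (x=0, y=10)
  Distance 2: (x=0, y=9), (x=1, y=10)
  Distance 3: (x=0, y=8)
  Distance 4: (x=0, y=7), (x=1, y=8)
  Distance 5: (x=2, y=8)
  Distance 6: (x=2, y=7), (x=3, y=8)
  Distance 7: (x=3, y=7), (x=4, y=8), (x=3, y=9)
  Distance 8: (x=5, y=8), (x=4, y=9), (x=3, y=10)  <- goal reached here
One shortest path (8 moves): (x=0, y=11) -> (x=0, y=10) -> (x=0, y=9) -> (x=0, y=8) -> (x=1, y=8) -> (x=2, y=8) -> (x=3, y=8) -> (x=4, y=8) -> (x=4, y=9)

Answer: Shortest path length: 8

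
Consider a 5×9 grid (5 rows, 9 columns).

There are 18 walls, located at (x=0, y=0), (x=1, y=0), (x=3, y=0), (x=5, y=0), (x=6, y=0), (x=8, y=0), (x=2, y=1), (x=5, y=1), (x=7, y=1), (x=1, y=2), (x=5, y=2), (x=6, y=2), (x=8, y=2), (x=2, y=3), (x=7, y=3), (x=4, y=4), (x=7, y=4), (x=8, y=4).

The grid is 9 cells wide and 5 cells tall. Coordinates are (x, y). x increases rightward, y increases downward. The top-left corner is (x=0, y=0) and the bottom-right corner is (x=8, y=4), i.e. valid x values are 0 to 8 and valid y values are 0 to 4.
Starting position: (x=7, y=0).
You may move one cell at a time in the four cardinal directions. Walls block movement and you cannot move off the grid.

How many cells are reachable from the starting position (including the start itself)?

BFS flood-fill from (x=7, y=0):
  Distance 0: (x=7, y=0)
Total reachable: 1 (grid has 27 open cells total)

Answer: Reachable cells: 1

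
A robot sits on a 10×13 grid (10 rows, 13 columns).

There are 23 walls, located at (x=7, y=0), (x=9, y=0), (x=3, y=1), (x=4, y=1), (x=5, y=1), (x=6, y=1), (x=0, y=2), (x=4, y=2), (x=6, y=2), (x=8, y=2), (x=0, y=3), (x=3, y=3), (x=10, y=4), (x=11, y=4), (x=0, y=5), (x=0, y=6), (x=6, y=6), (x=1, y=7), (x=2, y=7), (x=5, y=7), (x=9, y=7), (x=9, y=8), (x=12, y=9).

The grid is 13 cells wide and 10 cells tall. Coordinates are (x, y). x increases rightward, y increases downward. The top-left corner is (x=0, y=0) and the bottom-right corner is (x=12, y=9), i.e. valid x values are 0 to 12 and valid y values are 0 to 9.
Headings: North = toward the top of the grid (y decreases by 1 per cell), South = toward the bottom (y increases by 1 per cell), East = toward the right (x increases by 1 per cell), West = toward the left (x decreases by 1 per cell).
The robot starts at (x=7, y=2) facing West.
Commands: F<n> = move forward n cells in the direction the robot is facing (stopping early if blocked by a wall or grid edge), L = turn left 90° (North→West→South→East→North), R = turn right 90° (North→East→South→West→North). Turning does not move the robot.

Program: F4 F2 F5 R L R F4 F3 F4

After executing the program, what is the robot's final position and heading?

Start: (x=7, y=2), facing West
  F4: move forward 0/4 (blocked), now at (x=7, y=2)
  F2: move forward 0/2 (blocked), now at (x=7, y=2)
  F5: move forward 0/5 (blocked), now at (x=7, y=2)
  R: turn right, now facing North
  L: turn left, now facing West
  R: turn right, now facing North
  F4: move forward 1/4 (blocked), now at (x=7, y=1)
  F3: move forward 0/3 (blocked), now at (x=7, y=1)
  F4: move forward 0/4 (blocked), now at (x=7, y=1)
Final: (x=7, y=1), facing North

Answer: Final position: (x=7, y=1), facing North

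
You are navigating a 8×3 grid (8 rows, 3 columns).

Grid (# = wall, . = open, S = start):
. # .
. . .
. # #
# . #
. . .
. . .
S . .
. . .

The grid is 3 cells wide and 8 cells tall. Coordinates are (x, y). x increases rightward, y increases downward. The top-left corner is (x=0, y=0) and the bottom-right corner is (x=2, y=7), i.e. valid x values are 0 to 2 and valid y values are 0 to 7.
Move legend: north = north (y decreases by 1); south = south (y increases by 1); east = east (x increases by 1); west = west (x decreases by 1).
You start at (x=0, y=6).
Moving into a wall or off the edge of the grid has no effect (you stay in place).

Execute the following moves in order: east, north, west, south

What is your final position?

Start: (x=0, y=6)
  east (east): (x=0, y=6) -> (x=1, y=6)
  north (north): (x=1, y=6) -> (x=1, y=5)
  west (west): (x=1, y=5) -> (x=0, y=5)
  south (south): (x=0, y=5) -> (x=0, y=6)
Final: (x=0, y=6)

Answer: Final position: (x=0, y=6)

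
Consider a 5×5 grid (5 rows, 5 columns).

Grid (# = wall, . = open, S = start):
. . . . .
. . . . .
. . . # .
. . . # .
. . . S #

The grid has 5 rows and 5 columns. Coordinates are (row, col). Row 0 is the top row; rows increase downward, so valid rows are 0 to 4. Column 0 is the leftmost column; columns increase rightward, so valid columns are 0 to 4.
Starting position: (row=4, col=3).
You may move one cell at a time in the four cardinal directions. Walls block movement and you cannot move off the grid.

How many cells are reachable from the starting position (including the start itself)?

BFS flood-fill from (row=4, col=3):
  Distance 0: (row=4, col=3)
  Distance 1: (row=4, col=2)
  Distance 2: (row=3, col=2), (row=4, col=1)
  Distance 3: (row=2, col=2), (row=3, col=1), (row=4, col=0)
  Distance 4: (row=1, col=2), (row=2, col=1), (row=3, col=0)
  Distance 5: (row=0, col=2), (row=1, col=1), (row=1, col=3), (row=2, col=0)
  Distance 6: (row=0, col=1), (row=0, col=3), (row=1, col=0), (row=1, col=4)
  Distance 7: (row=0, col=0), (row=0, col=4), (row=2, col=4)
  Distance 8: (row=3, col=4)
Total reachable: 22 (grid has 22 open cells total)

Answer: Reachable cells: 22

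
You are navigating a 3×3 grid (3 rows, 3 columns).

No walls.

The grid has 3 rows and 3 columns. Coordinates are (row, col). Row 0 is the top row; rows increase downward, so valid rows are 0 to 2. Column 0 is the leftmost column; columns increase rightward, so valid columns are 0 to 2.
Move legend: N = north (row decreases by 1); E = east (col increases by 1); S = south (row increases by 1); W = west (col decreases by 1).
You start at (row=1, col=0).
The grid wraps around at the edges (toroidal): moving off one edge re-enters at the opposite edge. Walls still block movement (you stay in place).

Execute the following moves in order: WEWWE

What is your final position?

Answer: Final position: (row=1, col=2)

Derivation:
Start: (row=1, col=0)
  W (west): (row=1, col=0) -> (row=1, col=2)
  E (east): (row=1, col=2) -> (row=1, col=0)
  W (west): (row=1, col=0) -> (row=1, col=2)
  W (west): (row=1, col=2) -> (row=1, col=1)
  E (east): (row=1, col=1) -> (row=1, col=2)
Final: (row=1, col=2)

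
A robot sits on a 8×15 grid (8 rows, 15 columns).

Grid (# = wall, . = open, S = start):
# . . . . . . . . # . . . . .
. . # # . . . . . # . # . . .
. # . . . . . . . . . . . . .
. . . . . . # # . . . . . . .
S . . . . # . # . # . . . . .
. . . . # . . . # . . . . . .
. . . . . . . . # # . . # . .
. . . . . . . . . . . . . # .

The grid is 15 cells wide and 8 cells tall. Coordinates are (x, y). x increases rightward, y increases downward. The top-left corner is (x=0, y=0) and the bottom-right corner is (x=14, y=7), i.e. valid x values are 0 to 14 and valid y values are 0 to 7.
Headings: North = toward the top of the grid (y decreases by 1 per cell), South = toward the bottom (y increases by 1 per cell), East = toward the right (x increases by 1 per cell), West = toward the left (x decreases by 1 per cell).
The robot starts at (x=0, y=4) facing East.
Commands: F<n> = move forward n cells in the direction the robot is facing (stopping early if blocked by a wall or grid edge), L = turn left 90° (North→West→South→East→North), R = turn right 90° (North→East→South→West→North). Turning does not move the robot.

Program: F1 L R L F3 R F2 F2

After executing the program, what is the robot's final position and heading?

Start: (x=0, y=4), facing East
  F1: move forward 1, now at (x=1, y=4)
  L: turn left, now facing North
  R: turn right, now facing East
  L: turn left, now facing North
  F3: move forward 1/3 (blocked), now at (x=1, y=3)
  R: turn right, now facing East
  F2: move forward 2, now at (x=3, y=3)
  F2: move forward 2, now at (x=5, y=3)
Final: (x=5, y=3), facing East

Answer: Final position: (x=5, y=3), facing East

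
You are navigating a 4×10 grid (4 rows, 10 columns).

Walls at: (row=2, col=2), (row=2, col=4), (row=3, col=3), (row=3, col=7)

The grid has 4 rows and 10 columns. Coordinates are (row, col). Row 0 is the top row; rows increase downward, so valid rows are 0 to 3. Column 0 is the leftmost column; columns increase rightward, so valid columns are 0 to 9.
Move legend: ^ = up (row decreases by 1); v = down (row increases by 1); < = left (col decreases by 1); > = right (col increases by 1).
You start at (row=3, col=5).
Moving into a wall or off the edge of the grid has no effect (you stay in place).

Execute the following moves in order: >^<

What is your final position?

Start: (row=3, col=5)
  > (right): (row=3, col=5) -> (row=3, col=6)
  ^ (up): (row=3, col=6) -> (row=2, col=6)
  < (left): (row=2, col=6) -> (row=2, col=5)
Final: (row=2, col=5)

Answer: Final position: (row=2, col=5)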